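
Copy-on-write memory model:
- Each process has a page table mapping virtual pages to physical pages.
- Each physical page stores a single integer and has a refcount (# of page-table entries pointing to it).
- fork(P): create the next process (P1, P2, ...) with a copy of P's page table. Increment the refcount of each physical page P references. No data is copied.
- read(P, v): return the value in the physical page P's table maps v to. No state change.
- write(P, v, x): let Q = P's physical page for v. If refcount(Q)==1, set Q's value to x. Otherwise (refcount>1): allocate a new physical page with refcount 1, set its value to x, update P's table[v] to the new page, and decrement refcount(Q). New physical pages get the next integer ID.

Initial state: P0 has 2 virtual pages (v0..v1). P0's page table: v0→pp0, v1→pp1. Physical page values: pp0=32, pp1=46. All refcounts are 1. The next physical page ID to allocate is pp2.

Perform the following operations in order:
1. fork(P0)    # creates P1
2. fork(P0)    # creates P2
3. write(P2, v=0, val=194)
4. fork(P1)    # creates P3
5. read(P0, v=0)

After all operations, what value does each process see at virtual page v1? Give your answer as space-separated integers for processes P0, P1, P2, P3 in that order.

Op 1: fork(P0) -> P1. 2 ppages; refcounts: pp0:2 pp1:2
Op 2: fork(P0) -> P2. 2 ppages; refcounts: pp0:3 pp1:3
Op 3: write(P2, v0, 194). refcount(pp0)=3>1 -> COPY to pp2. 3 ppages; refcounts: pp0:2 pp1:3 pp2:1
Op 4: fork(P1) -> P3. 3 ppages; refcounts: pp0:3 pp1:4 pp2:1
Op 5: read(P0, v0) -> 32. No state change.
P0: v1 -> pp1 = 46
P1: v1 -> pp1 = 46
P2: v1 -> pp1 = 46
P3: v1 -> pp1 = 46

Answer: 46 46 46 46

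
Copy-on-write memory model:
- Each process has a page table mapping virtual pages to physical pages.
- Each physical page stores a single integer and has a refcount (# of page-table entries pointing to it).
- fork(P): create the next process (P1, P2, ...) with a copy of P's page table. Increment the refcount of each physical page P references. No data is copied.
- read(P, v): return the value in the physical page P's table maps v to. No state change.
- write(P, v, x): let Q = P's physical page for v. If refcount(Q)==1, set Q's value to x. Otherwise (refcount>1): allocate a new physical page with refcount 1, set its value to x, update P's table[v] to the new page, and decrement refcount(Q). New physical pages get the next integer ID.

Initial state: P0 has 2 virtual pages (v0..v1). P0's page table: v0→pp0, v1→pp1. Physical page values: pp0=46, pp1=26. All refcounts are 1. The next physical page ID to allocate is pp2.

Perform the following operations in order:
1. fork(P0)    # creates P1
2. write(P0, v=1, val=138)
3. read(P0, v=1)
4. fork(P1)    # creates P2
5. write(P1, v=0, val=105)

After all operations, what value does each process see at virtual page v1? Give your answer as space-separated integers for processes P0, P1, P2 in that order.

Op 1: fork(P0) -> P1. 2 ppages; refcounts: pp0:2 pp1:2
Op 2: write(P0, v1, 138). refcount(pp1)=2>1 -> COPY to pp2. 3 ppages; refcounts: pp0:2 pp1:1 pp2:1
Op 3: read(P0, v1) -> 138. No state change.
Op 4: fork(P1) -> P2. 3 ppages; refcounts: pp0:3 pp1:2 pp2:1
Op 5: write(P1, v0, 105). refcount(pp0)=3>1 -> COPY to pp3. 4 ppages; refcounts: pp0:2 pp1:2 pp2:1 pp3:1
P0: v1 -> pp2 = 138
P1: v1 -> pp1 = 26
P2: v1 -> pp1 = 26

Answer: 138 26 26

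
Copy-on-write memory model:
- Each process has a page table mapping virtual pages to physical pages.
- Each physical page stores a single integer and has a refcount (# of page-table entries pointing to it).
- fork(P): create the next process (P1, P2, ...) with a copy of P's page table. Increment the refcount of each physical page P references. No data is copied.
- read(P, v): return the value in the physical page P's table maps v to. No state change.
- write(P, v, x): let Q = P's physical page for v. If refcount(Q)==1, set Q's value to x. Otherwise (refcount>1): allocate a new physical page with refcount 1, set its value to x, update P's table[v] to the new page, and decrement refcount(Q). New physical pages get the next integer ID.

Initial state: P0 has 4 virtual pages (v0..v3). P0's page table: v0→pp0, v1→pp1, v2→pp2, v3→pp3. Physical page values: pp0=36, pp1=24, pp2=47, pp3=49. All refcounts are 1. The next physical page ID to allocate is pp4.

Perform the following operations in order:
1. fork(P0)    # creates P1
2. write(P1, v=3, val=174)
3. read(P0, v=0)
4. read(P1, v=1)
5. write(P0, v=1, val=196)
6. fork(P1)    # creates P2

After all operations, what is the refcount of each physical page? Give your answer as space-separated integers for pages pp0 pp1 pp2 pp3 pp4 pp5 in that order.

Op 1: fork(P0) -> P1. 4 ppages; refcounts: pp0:2 pp1:2 pp2:2 pp3:2
Op 2: write(P1, v3, 174). refcount(pp3)=2>1 -> COPY to pp4. 5 ppages; refcounts: pp0:2 pp1:2 pp2:2 pp3:1 pp4:1
Op 3: read(P0, v0) -> 36. No state change.
Op 4: read(P1, v1) -> 24. No state change.
Op 5: write(P0, v1, 196). refcount(pp1)=2>1 -> COPY to pp5. 6 ppages; refcounts: pp0:2 pp1:1 pp2:2 pp3:1 pp4:1 pp5:1
Op 6: fork(P1) -> P2. 6 ppages; refcounts: pp0:3 pp1:2 pp2:3 pp3:1 pp4:2 pp5:1

Answer: 3 2 3 1 2 1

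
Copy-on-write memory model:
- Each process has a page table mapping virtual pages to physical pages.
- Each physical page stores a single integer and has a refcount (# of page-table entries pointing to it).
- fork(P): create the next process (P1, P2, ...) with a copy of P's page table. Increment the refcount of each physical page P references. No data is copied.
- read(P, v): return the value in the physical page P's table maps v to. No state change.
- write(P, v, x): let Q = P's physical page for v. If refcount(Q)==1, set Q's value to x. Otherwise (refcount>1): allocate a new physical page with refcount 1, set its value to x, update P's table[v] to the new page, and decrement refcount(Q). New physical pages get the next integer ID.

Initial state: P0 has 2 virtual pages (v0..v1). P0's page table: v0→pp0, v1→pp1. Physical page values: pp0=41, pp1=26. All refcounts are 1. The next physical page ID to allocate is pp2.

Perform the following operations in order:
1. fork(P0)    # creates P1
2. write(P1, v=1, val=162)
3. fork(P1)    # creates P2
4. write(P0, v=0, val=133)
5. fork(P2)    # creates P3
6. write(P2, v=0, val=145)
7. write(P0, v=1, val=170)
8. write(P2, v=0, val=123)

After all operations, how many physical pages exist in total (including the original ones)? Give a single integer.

Op 1: fork(P0) -> P1. 2 ppages; refcounts: pp0:2 pp1:2
Op 2: write(P1, v1, 162). refcount(pp1)=2>1 -> COPY to pp2. 3 ppages; refcounts: pp0:2 pp1:1 pp2:1
Op 3: fork(P1) -> P2. 3 ppages; refcounts: pp0:3 pp1:1 pp2:2
Op 4: write(P0, v0, 133). refcount(pp0)=3>1 -> COPY to pp3. 4 ppages; refcounts: pp0:2 pp1:1 pp2:2 pp3:1
Op 5: fork(P2) -> P3. 4 ppages; refcounts: pp0:3 pp1:1 pp2:3 pp3:1
Op 6: write(P2, v0, 145). refcount(pp0)=3>1 -> COPY to pp4. 5 ppages; refcounts: pp0:2 pp1:1 pp2:3 pp3:1 pp4:1
Op 7: write(P0, v1, 170). refcount(pp1)=1 -> write in place. 5 ppages; refcounts: pp0:2 pp1:1 pp2:3 pp3:1 pp4:1
Op 8: write(P2, v0, 123). refcount(pp4)=1 -> write in place. 5 ppages; refcounts: pp0:2 pp1:1 pp2:3 pp3:1 pp4:1

Answer: 5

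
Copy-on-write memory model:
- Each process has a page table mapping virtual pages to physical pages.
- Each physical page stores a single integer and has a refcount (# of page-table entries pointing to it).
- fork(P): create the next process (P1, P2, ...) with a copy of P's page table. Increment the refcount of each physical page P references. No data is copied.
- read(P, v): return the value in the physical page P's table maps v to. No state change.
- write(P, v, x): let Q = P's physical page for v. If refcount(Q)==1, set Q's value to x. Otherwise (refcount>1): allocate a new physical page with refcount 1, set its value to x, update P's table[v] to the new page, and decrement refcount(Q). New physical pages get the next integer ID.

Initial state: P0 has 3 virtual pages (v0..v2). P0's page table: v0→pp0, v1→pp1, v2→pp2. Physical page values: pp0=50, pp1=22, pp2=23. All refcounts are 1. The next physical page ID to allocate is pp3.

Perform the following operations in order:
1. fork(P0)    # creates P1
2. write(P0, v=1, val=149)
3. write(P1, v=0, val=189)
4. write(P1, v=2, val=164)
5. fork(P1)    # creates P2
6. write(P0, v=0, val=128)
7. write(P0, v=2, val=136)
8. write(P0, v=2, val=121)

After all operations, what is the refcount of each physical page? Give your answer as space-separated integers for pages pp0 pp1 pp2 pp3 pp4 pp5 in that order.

Op 1: fork(P0) -> P1. 3 ppages; refcounts: pp0:2 pp1:2 pp2:2
Op 2: write(P0, v1, 149). refcount(pp1)=2>1 -> COPY to pp3. 4 ppages; refcounts: pp0:2 pp1:1 pp2:2 pp3:1
Op 3: write(P1, v0, 189). refcount(pp0)=2>1 -> COPY to pp4. 5 ppages; refcounts: pp0:1 pp1:1 pp2:2 pp3:1 pp4:1
Op 4: write(P1, v2, 164). refcount(pp2)=2>1 -> COPY to pp5. 6 ppages; refcounts: pp0:1 pp1:1 pp2:1 pp3:1 pp4:1 pp5:1
Op 5: fork(P1) -> P2. 6 ppages; refcounts: pp0:1 pp1:2 pp2:1 pp3:1 pp4:2 pp5:2
Op 6: write(P0, v0, 128). refcount(pp0)=1 -> write in place. 6 ppages; refcounts: pp0:1 pp1:2 pp2:1 pp3:1 pp4:2 pp5:2
Op 7: write(P0, v2, 136). refcount(pp2)=1 -> write in place. 6 ppages; refcounts: pp0:1 pp1:2 pp2:1 pp3:1 pp4:2 pp5:2
Op 8: write(P0, v2, 121). refcount(pp2)=1 -> write in place. 6 ppages; refcounts: pp0:1 pp1:2 pp2:1 pp3:1 pp4:2 pp5:2

Answer: 1 2 1 1 2 2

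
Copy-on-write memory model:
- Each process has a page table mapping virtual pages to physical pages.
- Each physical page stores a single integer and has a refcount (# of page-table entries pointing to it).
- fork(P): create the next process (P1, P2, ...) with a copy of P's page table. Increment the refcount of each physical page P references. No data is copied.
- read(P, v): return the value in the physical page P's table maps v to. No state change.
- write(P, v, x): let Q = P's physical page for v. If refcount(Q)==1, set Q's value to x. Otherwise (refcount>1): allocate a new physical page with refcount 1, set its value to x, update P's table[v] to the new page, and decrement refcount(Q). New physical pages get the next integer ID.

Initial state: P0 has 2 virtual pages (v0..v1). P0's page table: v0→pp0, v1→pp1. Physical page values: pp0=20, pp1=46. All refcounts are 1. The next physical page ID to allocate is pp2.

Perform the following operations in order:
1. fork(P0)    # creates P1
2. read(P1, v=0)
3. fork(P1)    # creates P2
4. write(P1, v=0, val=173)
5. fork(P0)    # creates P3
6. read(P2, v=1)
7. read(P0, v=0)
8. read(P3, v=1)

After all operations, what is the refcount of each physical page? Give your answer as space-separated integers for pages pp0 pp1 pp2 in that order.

Answer: 3 4 1

Derivation:
Op 1: fork(P0) -> P1. 2 ppages; refcounts: pp0:2 pp1:2
Op 2: read(P1, v0) -> 20. No state change.
Op 3: fork(P1) -> P2. 2 ppages; refcounts: pp0:3 pp1:3
Op 4: write(P1, v0, 173). refcount(pp0)=3>1 -> COPY to pp2. 3 ppages; refcounts: pp0:2 pp1:3 pp2:1
Op 5: fork(P0) -> P3. 3 ppages; refcounts: pp0:3 pp1:4 pp2:1
Op 6: read(P2, v1) -> 46. No state change.
Op 7: read(P0, v0) -> 20. No state change.
Op 8: read(P3, v1) -> 46. No state change.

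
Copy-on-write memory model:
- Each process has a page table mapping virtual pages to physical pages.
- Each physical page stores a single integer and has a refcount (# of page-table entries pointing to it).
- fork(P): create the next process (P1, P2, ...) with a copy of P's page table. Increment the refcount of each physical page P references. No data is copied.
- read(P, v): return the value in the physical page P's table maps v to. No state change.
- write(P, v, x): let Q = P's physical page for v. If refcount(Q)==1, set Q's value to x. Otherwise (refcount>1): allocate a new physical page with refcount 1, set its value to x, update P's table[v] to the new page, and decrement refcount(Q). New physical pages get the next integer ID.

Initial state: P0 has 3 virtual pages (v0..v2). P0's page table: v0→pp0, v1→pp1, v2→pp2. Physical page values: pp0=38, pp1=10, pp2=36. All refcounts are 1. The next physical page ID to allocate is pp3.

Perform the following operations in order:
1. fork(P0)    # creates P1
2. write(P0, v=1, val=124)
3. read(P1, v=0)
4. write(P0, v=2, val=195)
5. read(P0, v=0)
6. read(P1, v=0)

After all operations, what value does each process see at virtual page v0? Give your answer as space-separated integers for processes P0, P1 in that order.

Answer: 38 38

Derivation:
Op 1: fork(P0) -> P1. 3 ppages; refcounts: pp0:2 pp1:2 pp2:2
Op 2: write(P0, v1, 124). refcount(pp1)=2>1 -> COPY to pp3. 4 ppages; refcounts: pp0:2 pp1:1 pp2:2 pp3:1
Op 3: read(P1, v0) -> 38. No state change.
Op 4: write(P0, v2, 195). refcount(pp2)=2>1 -> COPY to pp4. 5 ppages; refcounts: pp0:2 pp1:1 pp2:1 pp3:1 pp4:1
Op 5: read(P0, v0) -> 38. No state change.
Op 6: read(P1, v0) -> 38. No state change.
P0: v0 -> pp0 = 38
P1: v0 -> pp0 = 38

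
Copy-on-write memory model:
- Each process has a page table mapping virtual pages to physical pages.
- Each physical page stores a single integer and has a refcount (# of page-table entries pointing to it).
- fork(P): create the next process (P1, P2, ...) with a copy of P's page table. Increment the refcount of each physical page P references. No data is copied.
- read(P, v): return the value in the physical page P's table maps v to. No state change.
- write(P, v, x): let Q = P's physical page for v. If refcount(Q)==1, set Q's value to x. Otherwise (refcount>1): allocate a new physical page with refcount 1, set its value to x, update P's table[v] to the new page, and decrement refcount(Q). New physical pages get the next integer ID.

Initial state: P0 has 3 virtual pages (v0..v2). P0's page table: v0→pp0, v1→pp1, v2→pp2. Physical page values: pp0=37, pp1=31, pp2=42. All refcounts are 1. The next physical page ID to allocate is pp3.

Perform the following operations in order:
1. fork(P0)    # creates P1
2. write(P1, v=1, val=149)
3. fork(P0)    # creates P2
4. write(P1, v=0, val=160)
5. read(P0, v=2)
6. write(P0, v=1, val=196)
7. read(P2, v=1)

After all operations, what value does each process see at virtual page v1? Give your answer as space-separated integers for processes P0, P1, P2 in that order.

Answer: 196 149 31

Derivation:
Op 1: fork(P0) -> P1. 3 ppages; refcounts: pp0:2 pp1:2 pp2:2
Op 2: write(P1, v1, 149). refcount(pp1)=2>1 -> COPY to pp3. 4 ppages; refcounts: pp0:2 pp1:1 pp2:2 pp3:1
Op 3: fork(P0) -> P2. 4 ppages; refcounts: pp0:3 pp1:2 pp2:3 pp3:1
Op 4: write(P1, v0, 160). refcount(pp0)=3>1 -> COPY to pp4. 5 ppages; refcounts: pp0:2 pp1:2 pp2:3 pp3:1 pp4:1
Op 5: read(P0, v2) -> 42. No state change.
Op 6: write(P0, v1, 196). refcount(pp1)=2>1 -> COPY to pp5. 6 ppages; refcounts: pp0:2 pp1:1 pp2:3 pp3:1 pp4:1 pp5:1
Op 7: read(P2, v1) -> 31. No state change.
P0: v1 -> pp5 = 196
P1: v1 -> pp3 = 149
P2: v1 -> pp1 = 31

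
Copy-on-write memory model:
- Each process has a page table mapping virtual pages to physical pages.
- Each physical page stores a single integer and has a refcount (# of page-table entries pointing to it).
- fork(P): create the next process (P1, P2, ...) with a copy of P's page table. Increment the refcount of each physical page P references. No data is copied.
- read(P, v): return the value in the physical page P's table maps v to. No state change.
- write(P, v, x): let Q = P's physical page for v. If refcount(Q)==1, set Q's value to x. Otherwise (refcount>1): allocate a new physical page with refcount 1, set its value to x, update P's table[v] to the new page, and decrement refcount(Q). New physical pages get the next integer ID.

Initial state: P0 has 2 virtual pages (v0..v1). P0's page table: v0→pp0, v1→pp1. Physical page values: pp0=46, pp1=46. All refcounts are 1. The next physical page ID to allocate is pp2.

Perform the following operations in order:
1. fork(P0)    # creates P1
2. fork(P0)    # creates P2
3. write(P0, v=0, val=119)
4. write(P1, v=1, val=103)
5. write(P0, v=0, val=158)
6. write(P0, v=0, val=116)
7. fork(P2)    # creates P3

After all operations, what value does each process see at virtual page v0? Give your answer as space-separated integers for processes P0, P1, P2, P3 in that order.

Op 1: fork(P0) -> P1. 2 ppages; refcounts: pp0:2 pp1:2
Op 2: fork(P0) -> P2. 2 ppages; refcounts: pp0:3 pp1:3
Op 3: write(P0, v0, 119). refcount(pp0)=3>1 -> COPY to pp2. 3 ppages; refcounts: pp0:2 pp1:3 pp2:1
Op 4: write(P1, v1, 103). refcount(pp1)=3>1 -> COPY to pp3. 4 ppages; refcounts: pp0:2 pp1:2 pp2:1 pp3:1
Op 5: write(P0, v0, 158). refcount(pp2)=1 -> write in place. 4 ppages; refcounts: pp0:2 pp1:2 pp2:1 pp3:1
Op 6: write(P0, v0, 116). refcount(pp2)=1 -> write in place. 4 ppages; refcounts: pp0:2 pp1:2 pp2:1 pp3:1
Op 7: fork(P2) -> P3. 4 ppages; refcounts: pp0:3 pp1:3 pp2:1 pp3:1
P0: v0 -> pp2 = 116
P1: v0 -> pp0 = 46
P2: v0 -> pp0 = 46
P3: v0 -> pp0 = 46

Answer: 116 46 46 46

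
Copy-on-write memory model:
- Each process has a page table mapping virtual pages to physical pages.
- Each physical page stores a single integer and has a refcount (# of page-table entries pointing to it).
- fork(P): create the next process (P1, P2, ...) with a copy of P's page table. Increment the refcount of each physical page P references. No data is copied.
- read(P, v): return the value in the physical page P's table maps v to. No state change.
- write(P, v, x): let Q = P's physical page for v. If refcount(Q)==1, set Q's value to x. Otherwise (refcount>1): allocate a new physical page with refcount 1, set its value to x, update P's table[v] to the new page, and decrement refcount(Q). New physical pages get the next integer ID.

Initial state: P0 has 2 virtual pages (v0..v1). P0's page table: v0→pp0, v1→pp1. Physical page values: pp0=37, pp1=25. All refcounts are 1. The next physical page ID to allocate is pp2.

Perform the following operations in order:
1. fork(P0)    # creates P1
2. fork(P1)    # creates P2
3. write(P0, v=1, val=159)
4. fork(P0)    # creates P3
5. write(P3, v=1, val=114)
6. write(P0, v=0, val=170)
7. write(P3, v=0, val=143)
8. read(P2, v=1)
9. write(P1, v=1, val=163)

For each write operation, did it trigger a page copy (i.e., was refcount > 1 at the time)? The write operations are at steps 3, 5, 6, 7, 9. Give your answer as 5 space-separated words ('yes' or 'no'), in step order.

Op 1: fork(P0) -> P1. 2 ppages; refcounts: pp0:2 pp1:2
Op 2: fork(P1) -> P2. 2 ppages; refcounts: pp0:3 pp1:3
Op 3: write(P0, v1, 159). refcount(pp1)=3>1 -> COPY to pp2. 3 ppages; refcounts: pp0:3 pp1:2 pp2:1
Op 4: fork(P0) -> P3. 3 ppages; refcounts: pp0:4 pp1:2 pp2:2
Op 5: write(P3, v1, 114). refcount(pp2)=2>1 -> COPY to pp3. 4 ppages; refcounts: pp0:4 pp1:2 pp2:1 pp3:1
Op 6: write(P0, v0, 170). refcount(pp0)=4>1 -> COPY to pp4. 5 ppages; refcounts: pp0:3 pp1:2 pp2:1 pp3:1 pp4:1
Op 7: write(P3, v0, 143). refcount(pp0)=3>1 -> COPY to pp5. 6 ppages; refcounts: pp0:2 pp1:2 pp2:1 pp3:1 pp4:1 pp5:1
Op 8: read(P2, v1) -> 25. No state change.
Op 9: write(P1, v1, 163). refcount(pp1)=2>1 -> COPY to pp6. 7 ppages; refcounts: pp0:2 pp1:1 pp2:1 pp3:1 pp4:1 pp5:1 pp6:1

yes yes yes yes yes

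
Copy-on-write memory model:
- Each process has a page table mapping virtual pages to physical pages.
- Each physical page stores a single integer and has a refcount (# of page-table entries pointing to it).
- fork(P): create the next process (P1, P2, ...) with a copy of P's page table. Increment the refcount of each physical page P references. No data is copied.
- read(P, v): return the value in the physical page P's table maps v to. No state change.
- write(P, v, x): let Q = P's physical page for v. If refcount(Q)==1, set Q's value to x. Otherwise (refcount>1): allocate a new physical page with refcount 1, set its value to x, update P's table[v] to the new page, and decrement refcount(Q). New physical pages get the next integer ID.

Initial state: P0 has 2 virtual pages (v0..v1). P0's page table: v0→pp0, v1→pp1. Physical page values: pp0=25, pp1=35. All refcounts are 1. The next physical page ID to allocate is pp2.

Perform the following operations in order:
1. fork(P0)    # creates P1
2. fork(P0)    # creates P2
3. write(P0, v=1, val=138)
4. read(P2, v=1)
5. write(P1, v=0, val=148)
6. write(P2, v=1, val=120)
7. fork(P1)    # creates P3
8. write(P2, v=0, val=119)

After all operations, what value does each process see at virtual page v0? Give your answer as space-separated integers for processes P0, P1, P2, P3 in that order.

Op 1: fork(P0) -> P1. 2 ppages; refcounts: pp0:2 pp1:2
Op 2: fork(P0) -> P2. 2 ppages; refcounts: pp0:3 pp1:3
Op 3: write(P0, v1, 138). refcount(pp1)=3>1 -> COPY to pp2. 3 ppages; refcounts: pp0:3 pp1:2 pp2:1
Op 4: read(P2, v1) -> 35. No state change.
Op 5: write(P1, v0, 148). refcount(pp0)=3>1 -> COPY to pp3. 4 ppages; refcounts: pp0:2 pp1:2 pp2:1 pp3:1
Op 6: write(P2, v1, 120). refcount(pp1)=2>1 -> COPY to pp4. 5 ppages; refcounts: pp0:2 pp1:1 pp2:1 pp3:1 pp4:1
Op 7: fork(P1) -> P3. 5 ppages; refcounts: pp0:2 pp1:2 pp2:1 pp3:2 pp4:1
Op 8: write(P2, v0, 119). refcount(pp0)=2>1 -> COPY to pp5. 6 ppages; refcounts: pp0:1 pp1:2 pp2:1 pp3:2 pp4:1 pp5:1
P0: v0 -> pp0 = 25
P1: v0 -> pp3 = 148
P2: v0 -> pp5 = 119
P3: v0 -> pp3 = 148

Answer: 25 148 119 148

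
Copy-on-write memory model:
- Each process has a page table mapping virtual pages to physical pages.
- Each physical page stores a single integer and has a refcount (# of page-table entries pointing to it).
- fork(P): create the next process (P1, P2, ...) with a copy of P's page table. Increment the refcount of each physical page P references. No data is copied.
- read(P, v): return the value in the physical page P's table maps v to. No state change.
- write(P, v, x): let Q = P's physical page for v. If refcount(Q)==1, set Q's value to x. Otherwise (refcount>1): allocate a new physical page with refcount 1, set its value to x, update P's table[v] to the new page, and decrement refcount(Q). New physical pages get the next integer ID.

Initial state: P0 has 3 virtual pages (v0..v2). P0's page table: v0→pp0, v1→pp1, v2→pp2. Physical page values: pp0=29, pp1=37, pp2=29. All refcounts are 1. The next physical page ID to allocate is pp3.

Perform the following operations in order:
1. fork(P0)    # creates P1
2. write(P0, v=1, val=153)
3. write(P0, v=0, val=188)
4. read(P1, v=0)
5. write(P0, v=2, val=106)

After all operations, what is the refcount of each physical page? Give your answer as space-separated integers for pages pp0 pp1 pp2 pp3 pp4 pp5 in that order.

Answer: 1 1 1 1 1 1

Derivation:
Op 1: fork(P0) -> P1. 3 ppages; refcounts: pp0:2 pp1:2 pp2:2
Op 2: write(P0, v1, 153). refcount(pp1)=2>1 -> COPY to pp3. 4 ppages; refcounts: pp0:2 pp1:1 pp2:2 pp3:1
Op 3: write(P0, v0, 188). refcount(pp0)=2>1 -> COPY to pp4. 5 ppages; refcounts: pp0:1 pp1:1 pp2:2 pp3:1 pp4:1
Op 4: read(P1, v0) -> 29. No state change.
Op 5: write(P0, v2, 106). refcount(pp2)=2>1 -> COPY to pp5. 6 ppages; refcounts: pp0:1 pp1:1 pp2:1 pp3:1 pp4:1 pp5:1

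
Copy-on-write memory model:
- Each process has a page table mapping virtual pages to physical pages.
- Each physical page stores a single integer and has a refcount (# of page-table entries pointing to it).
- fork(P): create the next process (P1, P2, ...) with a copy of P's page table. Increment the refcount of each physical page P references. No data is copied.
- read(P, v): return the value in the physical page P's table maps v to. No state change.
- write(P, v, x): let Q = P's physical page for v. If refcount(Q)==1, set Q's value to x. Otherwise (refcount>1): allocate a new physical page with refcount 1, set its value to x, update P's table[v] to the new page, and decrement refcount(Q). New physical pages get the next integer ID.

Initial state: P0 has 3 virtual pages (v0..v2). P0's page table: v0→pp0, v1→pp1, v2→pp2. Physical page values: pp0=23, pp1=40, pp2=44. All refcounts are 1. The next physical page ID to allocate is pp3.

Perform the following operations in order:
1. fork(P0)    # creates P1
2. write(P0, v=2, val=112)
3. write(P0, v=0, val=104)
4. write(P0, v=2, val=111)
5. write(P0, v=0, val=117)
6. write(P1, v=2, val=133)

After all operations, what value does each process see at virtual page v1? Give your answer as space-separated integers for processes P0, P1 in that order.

Answer: 40 40

Derivation:
Op 1: fork(P0) -> P1. 3 ppages; refcounts: pp0:2 pp1:2 pp2:2
Op 2: write(P0, v2, 112). refcount(pp2)=2>1 -> COPY to pp3. 4 ppages; refcounts: pp0:2 pp1:2 pp2:1 pp3:1
Op 3: write(P0, v0, 104). refcount(pp0)=2>1 -> COPY to pp4. 5 ppages; refcounts: pp0:1 pp1:2 pp2:1 pp3:1 pp4:1
Op 4: write(P0, v2, 111). refcount(pp3)=1 -> write in place. 5 ppages; refcounts: pp0:1 pp1:2 pp2:1 pp3:1 pp4:1
Op 5: write(P0, v0, 117). refcount(pp4)=1 -> write in place. 5 ppages; refcounts: pp0:1 pp1:2 pp2:1 pp3:1 pp4:1
Op 6: write(P1, v2, 133). refcount(pp2)=1 -> write in place. 5 ppages; refcounts: pp0:1 pp1:2 pp2:1 pp3:1 pp4:1
P0: v1 -> pp1 = 40
P1: v1 -> pp1 = 40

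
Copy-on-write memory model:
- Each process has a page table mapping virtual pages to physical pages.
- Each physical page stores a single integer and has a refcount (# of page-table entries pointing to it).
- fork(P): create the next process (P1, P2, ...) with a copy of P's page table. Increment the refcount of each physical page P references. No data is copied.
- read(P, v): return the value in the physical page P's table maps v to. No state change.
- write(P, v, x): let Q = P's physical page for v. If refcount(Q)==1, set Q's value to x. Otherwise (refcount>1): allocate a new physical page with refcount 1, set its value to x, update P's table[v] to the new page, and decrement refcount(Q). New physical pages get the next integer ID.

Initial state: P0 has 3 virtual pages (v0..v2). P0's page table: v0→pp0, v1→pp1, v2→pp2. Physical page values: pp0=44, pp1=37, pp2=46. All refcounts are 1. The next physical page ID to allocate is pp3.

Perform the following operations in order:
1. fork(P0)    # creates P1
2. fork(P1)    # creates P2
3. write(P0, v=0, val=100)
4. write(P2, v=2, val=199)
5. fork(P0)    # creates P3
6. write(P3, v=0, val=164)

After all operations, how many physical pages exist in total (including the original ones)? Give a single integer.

Op 1: fork(P0) -> P1. 3 ppages; refcounts: pp0:2 pp1:2 pp2:2
Op 2: fork(P1) -> P2. 3 ppages; refcounts: pp0:3 pp1:3 pp2:3
Op 3: write(P0, v0, 100). refcount(pp0)=3>1 -> COPY to pp3. 4 ppages; refcounts: pp0:2 pp1:3 pp2:3 pp3:1
Op 4: write(P2, v2, 199). refcount(pp2)=3>1 -> COPY to pp4. 5 ppages; refcounts: pp0:2 pp1:3 pp2:2 pp3:1 pp4:1
Op 5: fork(P0) -> P3. 5 ppages; refcounts: pp0:2 pp1:4 pp2:3 pp3:2 pp4:1
Op 6: write(P3, v0, 164). refcount(pp3)=2>1 -> COPY to pp5. 6 ppages; refcounts: pp0:2 pp1:4 pp2:3 pp3:1 pp4:1 pp5:1

Answer: 6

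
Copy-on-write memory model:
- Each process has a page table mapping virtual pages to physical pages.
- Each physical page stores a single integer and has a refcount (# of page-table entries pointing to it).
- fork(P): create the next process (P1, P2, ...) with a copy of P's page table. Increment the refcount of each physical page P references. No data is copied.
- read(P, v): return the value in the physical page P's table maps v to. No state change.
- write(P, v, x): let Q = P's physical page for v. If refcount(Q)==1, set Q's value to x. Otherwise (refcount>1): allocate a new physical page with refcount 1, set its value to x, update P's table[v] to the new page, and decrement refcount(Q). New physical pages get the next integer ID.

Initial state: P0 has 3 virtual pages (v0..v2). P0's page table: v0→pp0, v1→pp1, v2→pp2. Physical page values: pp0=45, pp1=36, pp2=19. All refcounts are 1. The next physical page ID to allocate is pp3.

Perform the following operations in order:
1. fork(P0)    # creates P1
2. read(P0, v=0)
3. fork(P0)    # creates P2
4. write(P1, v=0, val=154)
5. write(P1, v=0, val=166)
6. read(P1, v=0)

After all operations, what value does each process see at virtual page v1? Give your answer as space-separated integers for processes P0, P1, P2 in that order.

Answer: 36 36 36

Derivation:
Op 1: fork(P0) -> P1. 3 ppages; refcounts: pp0:2 pp1:2 pp2:2
Op 2: read(P0, v0) -> 45. No state change.
Op 3: fork(P0) -> P2. 3 ppages; refcounts: pp0:3 pp1:3 pp2:3
Op 4: write(P1, v0, 154). refcount(pp0)=3>1 -> COPY to pp3. 4 ppages; refcounts: pp0:2 pp1:3 pp2:3 pp3:1
Op 5: write(P1, v0, 166). refcount(pp3)=1 -> write in place. 4 ppages; refcounts: pp0:2 pp1:3 pp2:3 pp3:1
Op 6: read(P1, v0) -> 166. No state change.
P0: v1 -> pp1 = 36
P1: v1 -> pp1 = 36
P2: v1 -> pp1 = 36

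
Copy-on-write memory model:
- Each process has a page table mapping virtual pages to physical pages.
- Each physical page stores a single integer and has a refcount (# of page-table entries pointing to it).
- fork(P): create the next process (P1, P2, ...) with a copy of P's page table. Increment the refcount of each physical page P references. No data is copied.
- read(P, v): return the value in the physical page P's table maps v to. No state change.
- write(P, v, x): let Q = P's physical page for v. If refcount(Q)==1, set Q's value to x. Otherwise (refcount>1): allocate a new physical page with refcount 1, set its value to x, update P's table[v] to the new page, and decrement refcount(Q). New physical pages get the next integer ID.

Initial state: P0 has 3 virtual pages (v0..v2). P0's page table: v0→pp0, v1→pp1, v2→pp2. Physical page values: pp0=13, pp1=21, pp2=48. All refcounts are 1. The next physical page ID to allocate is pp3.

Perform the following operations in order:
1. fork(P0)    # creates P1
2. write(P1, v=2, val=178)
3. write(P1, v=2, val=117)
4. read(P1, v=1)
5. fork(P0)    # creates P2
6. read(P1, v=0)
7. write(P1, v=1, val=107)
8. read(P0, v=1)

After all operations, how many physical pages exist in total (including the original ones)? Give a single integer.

Answer: 5

Derivation:
Op 1: fork(P0) -> P1. 3 ppages; refcounts: pp0:2 pp1:2 pp2:2
Op 2: write(P1, v2, 178). refcount(pp2)=2>1 -> COPY to pp3. 4 ppages; refcounts: pp0:2 pp1:2 pp2:1 pp3:1
Op 3: write(P1, v2, 117). refcount(pp3)=1 -> write in place. 4 ppages; refcounts: pp0:2 pp1:2 pp2:1 pp3:1
Op 4: read(P1, v1) -> 21. No state change.
Op 5: fork(P0) -> P2. 4 ppages; refcounts: pp0:3 pp1:3 pp2:2 pp3:1
Op 6: read(P1, v0) -> 13. No state change.
Op 7: write(P1, v1, 107). refcount(pp1)=3>1 -> COPY to pp4. 5 ppages; refcounts: pp0:3 pp1:2 pp2:2 pp3:1 pp4:1
Op 8: read(P0, v1) -> 21. No state change.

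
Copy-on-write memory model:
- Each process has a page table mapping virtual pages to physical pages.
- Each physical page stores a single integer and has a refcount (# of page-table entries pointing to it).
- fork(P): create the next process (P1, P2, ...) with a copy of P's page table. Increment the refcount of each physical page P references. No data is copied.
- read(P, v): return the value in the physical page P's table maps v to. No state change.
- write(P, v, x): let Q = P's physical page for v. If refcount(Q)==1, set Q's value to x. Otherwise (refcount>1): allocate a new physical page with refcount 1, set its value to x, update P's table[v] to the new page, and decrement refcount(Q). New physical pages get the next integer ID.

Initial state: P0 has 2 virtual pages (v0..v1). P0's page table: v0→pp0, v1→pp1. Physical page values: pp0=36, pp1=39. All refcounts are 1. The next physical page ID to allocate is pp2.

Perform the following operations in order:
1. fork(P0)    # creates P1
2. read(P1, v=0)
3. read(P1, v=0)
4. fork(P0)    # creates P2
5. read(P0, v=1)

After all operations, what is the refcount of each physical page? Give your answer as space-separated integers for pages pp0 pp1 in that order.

Op 1: fork(P0) -> P1. 2 ppages; refcounts: pp0:2 pp1:2
Op 2: read(P1, v0) -> 36. No state change.
Op 3: read(P1, v0) -> 36. No state change.
Op 4: fork(P0) -> P2. 2 ppages; refcounts: pp0:3 pp1:3
Op 5: read(P0, v1) -> 39. No state change.

Answer: 3 3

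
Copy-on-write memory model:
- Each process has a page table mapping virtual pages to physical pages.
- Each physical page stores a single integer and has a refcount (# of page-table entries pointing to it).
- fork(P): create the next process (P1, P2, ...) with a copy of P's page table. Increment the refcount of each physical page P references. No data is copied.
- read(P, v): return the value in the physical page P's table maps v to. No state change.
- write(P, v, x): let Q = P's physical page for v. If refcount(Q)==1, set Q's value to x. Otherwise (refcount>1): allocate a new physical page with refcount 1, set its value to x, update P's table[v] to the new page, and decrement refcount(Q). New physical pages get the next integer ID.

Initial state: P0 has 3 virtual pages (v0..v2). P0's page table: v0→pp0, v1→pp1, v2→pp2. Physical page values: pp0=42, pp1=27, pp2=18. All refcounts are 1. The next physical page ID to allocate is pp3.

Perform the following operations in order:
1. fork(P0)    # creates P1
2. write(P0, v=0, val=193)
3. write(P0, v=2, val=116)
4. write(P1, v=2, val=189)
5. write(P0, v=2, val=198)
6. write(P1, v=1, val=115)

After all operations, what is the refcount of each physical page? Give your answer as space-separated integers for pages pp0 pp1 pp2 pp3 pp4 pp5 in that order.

Op 1: fork(P0) -> P1. 3 ppages; refcounts: pp0:2 pp1:2 pp2:2
Op 2: write(P0, v0, 193). refcount(pp0)=2>1 -> COPY to pp3. 4 ppages; refcounts: pp0:1 pp1:2 pp2:2 pp3:1
Op 3: write(P0, v2, 116). refcount(pp2)=2>1 -> COPY to pp4. 5 ppages; refcounts: pp0:1 pp1:2 pp2:1 pp3:1 pp4:1
Op 4: write(P1, v2, 189). refcount(pp2)=1 -> write in place. 5 ppages; refcounts: pp0:1 pp1:2 pp2:1 pp3:1 pp4:1
Op 5: write(P0, v2, 198). refcount(pp4)=1 -> write in place. 5 ppages; refcounts: pp0:1 pp1:2 pp2:1 pp3:1 pp4:1
Op 6: write(P1, v1, 115). refcount(pp1)=2>1 -> COPY to pp5. 6 ppages; refcounts: pp0:1 pp1:1 pp2:1 pp3:1 pp4:1 pp5:1

Answer: 1 1 1 1 1 1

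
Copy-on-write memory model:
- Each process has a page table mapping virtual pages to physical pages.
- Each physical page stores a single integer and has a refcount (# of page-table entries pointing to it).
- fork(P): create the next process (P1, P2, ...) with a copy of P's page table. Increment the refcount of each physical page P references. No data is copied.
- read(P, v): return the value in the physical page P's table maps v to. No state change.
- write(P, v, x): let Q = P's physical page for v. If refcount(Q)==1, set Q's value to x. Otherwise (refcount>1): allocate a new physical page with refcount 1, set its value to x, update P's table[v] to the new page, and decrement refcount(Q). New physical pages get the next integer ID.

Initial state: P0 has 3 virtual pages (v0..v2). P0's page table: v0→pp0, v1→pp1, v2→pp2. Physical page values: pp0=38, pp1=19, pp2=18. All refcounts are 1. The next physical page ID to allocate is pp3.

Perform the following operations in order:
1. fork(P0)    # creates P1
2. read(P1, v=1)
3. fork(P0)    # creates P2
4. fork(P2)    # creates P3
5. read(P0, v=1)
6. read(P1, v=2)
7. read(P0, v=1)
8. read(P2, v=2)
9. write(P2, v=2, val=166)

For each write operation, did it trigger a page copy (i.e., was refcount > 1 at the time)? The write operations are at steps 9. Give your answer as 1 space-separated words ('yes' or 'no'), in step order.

Op 1: fork(P0) -> P1. 3 ppages; refcounts: pp0:2 pp1:2 pp2:2
Op 2: read(P1, v1) -> 19. No state change.
Op 3: fork(P0) -> P2. 3 ppages; refcounts: pp0:3 pp1:3 pp2:3
Op 4: fork(P2) -> P3. 3 ppages; refcounts: pp0:4 pp1:4 pp2:4
Op 5: read(P0, v1) -> 19. No state change.
Op 6: read(P1, v2) -> 18. No state change.
Op 7: read(P0, v1) -> 19. No state change.
Op 8: read(P2, v2) -> 18. No state change.
Op 9: write(P2, v2, 166). refcount(pp2)=4>1 -> COPY to pp3. 4 ppages; refcounts: pp0:4 pp1:4 pp2:3 pp3:1

yes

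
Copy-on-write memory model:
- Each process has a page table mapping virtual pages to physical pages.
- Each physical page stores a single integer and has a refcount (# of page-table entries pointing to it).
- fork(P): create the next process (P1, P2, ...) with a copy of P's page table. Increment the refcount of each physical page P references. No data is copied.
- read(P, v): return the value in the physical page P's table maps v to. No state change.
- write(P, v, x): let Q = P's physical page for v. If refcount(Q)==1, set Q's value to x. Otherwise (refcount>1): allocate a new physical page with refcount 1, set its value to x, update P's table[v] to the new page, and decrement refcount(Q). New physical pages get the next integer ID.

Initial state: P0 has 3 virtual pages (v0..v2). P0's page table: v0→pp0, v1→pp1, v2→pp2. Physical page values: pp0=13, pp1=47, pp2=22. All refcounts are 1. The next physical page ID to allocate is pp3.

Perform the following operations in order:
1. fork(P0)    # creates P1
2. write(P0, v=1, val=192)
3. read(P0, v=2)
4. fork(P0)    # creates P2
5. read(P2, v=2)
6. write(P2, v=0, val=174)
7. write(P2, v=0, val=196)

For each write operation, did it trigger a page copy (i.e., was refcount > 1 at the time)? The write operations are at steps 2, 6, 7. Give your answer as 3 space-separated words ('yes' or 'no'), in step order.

Op 1: fork(P0) -> P1. 3 ppages; refcounts: pp0:2 pp1:2 pp2:2
Op 2: write(P0, v1, 192). refcount(pp1)=2>1 -> COPY to pp3. 4 ppages; refcounts: pp0:2 pp1:1 pp2:2 pp3:1
Op 3: read(P0, v2) -> 22. No state change.
Op 4: fork(P0) -> P2. 4 ppages; refcounts: pp0:3 pp1:1 pp2:3 pp3:2
Op 5: read(P2, v2) -> 22. No state change.
Op 6: write(P2, v0, 174). refcount(pp0)=3>1 -> COPY to pp4. 5 ppages; refcounts: pp0:2 pp1:1 pp2:3 pp3:2 pp4:1
Op 7: write(P2, v0, 196). refcount(pp4)=1 -> write in place. 5 ppages; refcounts: pp0:2 pp1:1 pp2:3 pp3:2 pp4:1

yes yes no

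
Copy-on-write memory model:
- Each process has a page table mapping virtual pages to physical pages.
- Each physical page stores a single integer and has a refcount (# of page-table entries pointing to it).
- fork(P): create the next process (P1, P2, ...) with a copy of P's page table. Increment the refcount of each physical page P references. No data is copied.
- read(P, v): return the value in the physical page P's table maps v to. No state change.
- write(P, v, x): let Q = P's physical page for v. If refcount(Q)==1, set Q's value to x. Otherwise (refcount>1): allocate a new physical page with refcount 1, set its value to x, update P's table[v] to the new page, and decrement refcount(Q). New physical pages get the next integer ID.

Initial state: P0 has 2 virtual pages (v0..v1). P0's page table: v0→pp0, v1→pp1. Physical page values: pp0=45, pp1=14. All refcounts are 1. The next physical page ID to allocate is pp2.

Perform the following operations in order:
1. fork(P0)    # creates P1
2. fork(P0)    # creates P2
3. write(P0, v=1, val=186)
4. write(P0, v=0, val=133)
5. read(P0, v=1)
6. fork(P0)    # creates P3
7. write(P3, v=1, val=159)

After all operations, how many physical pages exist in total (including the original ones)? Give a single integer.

Answer: 5

Derivation:
Op 1: fork(P0) -> P1. 2 ppages; refcounts: pp0:2 pp1:2
Op 2: fork(P0) -> P2. 2 ppages; refcounts: pp0:3 pp1:3
Op 3: write(P0, v1, 186). refcount(pp1)=3>1 -> COPY to pp2. 3 ppages; refcounts: pp0:3 pp1:2 pp2:1
Op 4: write(P0, v0, 133). refcount(pp0)=3>1 -> COPY to pp3. 4 ppages; refcounts: pp0:2 pp1:2 pp2:1 pp3:1
Op 5: read(P0, v1) -> 186. No state change.
Op 6: fork(P0) -> P3. 4 ppages; refcounts: pp0:2 pp1:2 pp2:2 pp3:2
Op 7: write(P3, v1, 159). refcount(pp2)=2>1 -> COPY to pp4. 5 ppages; refcounts: pp0:2 pp1:2 pp2:1 pp3:2 pp4:1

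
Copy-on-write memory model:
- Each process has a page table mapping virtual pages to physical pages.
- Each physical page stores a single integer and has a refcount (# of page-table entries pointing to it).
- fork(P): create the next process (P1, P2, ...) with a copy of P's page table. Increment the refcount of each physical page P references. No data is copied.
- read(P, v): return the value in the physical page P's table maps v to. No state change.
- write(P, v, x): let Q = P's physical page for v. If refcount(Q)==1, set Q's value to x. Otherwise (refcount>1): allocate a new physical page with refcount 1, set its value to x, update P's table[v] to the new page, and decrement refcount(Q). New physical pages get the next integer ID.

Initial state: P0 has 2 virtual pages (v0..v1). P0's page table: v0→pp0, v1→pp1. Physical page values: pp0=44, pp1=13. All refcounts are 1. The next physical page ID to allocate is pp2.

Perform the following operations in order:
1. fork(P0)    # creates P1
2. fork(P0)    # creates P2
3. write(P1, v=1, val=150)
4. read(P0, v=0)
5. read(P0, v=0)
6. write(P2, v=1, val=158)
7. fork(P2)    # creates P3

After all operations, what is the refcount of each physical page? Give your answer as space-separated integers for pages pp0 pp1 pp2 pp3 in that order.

Op 1: fork(P0) -> P1. 2 ppages; refcounts: pp0:2 pp1:2
Op 2: fork(P0) -> P2. 2 ppages; refcounts: pp0:3 pp1:3
Op 3: write(P1, v1, 150). refcount(pp1)=3>1 -> COPY to pp2. 3 ppages; refcounts: pp0:3 pp1:2 pp2:1
Op 4: read(P0, v0) -> 44. No state change.
Op 5: read(P0, v0) -> 44. No state change.
Op 6: write(P2, v1, 158). refcount(pp1)=2>1 -> COPY to pp3. 4 ppages; refcounts: pp0:3 pp1:1 pp2:1 pp3:1
Op 7: fork(P2) -> P3. 4 ppages; refcounts: pp0:4 pp1:1 pp2:1 pp3:2

Answer: 4 1 1 2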